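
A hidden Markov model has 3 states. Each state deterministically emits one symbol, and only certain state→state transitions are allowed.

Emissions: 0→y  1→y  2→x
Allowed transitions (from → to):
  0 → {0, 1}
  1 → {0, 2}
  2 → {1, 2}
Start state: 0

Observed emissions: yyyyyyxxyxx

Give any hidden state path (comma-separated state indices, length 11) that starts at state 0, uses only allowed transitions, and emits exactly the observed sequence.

  t0 'y' -> {0,1}, take 0 (start)
  t1 'y' -> {0,1}, take 0 (0->0 ok)
  t2 'y' -> {0,1}, take 0 (0->0 ok)
  t3 'y' -> {0,1}, take 1 (0->1 ok)
  t4 'y' -> {0,1}, take 0 (1->0 ok)
  t5 'y' -> {0,1}, take 1 (0->1 ok)
  t6 'x' -> {2}, take 2 (1->2 ok)
  t7 'x' -> {2}, take 2 (2->2 ok)
  t8 'y' -> {0,1}, take 1 (2->1 ok)
  t9 'x' -> {2}, take 2 (1->2 ok)
  t10 'x' -> {2}, take 2 (2->2 ok)

0,0,0,1,0,1,2,2,1,2,2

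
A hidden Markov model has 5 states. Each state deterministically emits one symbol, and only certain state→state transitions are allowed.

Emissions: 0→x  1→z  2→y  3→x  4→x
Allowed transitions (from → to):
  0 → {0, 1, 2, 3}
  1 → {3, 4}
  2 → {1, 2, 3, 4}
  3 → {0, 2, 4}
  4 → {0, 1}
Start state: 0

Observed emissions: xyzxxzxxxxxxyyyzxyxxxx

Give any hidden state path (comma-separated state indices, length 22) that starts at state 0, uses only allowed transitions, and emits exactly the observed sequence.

  pos 0: x in {0,3,4}, choose 0; start
  pos 1: y in {2}, choose 2; 0->2 ok
  pos 2: z in {1}, choose 1; 2->1 ok
  pos 3: x in {0,3,4}, choose 3; 1->3 ok
  pos 4: x in {0,3,4}, choose 4; 3->4 ok
  pos 5: z in {1}, choose 1; 4->1 ok
  pos 6: x in {0,3,4}, choose 4; 1->4 ok
  pos 7: x in {0,3,4}, choose 0; 4->0 ok
  pos 8: x in {0,3,4}, choose 3; 0->3 ok
  pos 9: x in {0,3,4}, choose 4; 3->4 ok
  pos 10: x in {0,3,4}, choose 0; 4->0 ok
  pos 11: x in {0,3,4}, choose 0; 0->0 ok
  pos 12: y in {2}, choose 2; 0->2 ok
  pos 13: y in {2}, choose 2; 2->2 ok
  pos 14: y in {2}, choose 2; 2->2 ok
  pos 15: z in {1}, choose 1; 2->1 ok
  pos 16: x in {0,3,4}, choose 3; 1->3 ok
  pos 17: y in {2}, choose 2; 3->2 ok
  pos 18: x in {0,3,4}, choose 4; 2->4 ok
  pos 19: x in {0,3,4}, choose 0; 4->0 ok
  pos 20: x in {0,3,4}, choose 3; 0->3 ok
  pos 21: x in {0,3,4}, choose 4; 3->4 ok

0,2,1,3,4,1,4,0,3,4,0,0,2,2,2,1,3,2,4,0,3,4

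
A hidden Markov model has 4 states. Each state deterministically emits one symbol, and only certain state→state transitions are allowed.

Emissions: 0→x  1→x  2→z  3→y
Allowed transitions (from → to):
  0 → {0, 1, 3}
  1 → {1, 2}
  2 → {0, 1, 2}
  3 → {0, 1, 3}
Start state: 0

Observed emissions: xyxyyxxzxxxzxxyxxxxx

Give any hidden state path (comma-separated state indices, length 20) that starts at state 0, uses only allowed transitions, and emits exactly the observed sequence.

  t0 'x' -> {0,1}, take 0 (start)
  t1 'y' -> {3}, take 3 (0->3 ok)
  t2 'x' -> {0,1}, take 0 (3->0 ok)
  t3 'y' -> {3}, take 3 (0->3 ok)
  t4 'y' -> {3}, take 3 (3->3 ok)
  t5 'x' -> {0,1}, take 0 (3->0 ok)
  t6 'x' -> {0,1}, take 1 (0->1 ok)
  t7 'z' -> {2}, take 2 (1->2 ok)
  t8 'x' -> {0,1}, take 1 (2->1 ok)
  t9 'x' -> {0,1}, take 1 (1->1 ok)
  t10 'x' -> {0,1}, take 1 (1->1 ok)
  t11 'z' -> {2}, take 2 (1->2 ok)
  t12 'x' -> {0,1}, take 0 (2->0 ok)
  t13 'x' -> {0,1}, take 0 (0->0 ok)
  t14 'y' -> {3}, take 3 (0->3 ok)
  t15 'x' -> {0,1}, take 0 (3->0 ok)
  t16 'x' -> {0,1}, take 0 (0->0 ok)
  t17 'x' -> {0,1}, take 1 (0->1 ok)
  t18 'x' -> {0,1}, take 1 (1->1 ok)
  t19 'x' -> {0,1}, take 1 (1->1 ok)

0,3,0,3,3,0,1,2,1,1,1,2,0,0,3,0,0,1,1,1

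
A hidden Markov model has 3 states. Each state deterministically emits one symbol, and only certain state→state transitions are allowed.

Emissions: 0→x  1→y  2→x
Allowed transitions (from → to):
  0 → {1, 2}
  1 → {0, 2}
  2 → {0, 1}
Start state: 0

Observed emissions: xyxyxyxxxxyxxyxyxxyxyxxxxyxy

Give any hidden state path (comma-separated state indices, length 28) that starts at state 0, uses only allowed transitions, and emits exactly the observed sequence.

  [0] x  {0,2}  => 0  start
  [1] y  {1}  => 1  0->1 ok
  [2] x  {0,2}  => 2  1->2 ok
  [3] y  {1}  => 1  2->1 ok
  [4] x  {0,2}  => 2  1->2 ok
  [5] y  {1}  => 1  2->1 ok
  [6] x  {0,2}  => 0  1->0 ok
  [7] x  {0,2}  => 2  0->2 ok
  [8] x  {0,2}  => 0  2->0 ok
  [9] x  {0,2}  => 2  0->2 ok
  [10] y  {1}  => 1  2->1 ok
  [11] x  {0,2}  => 0  1->0 ok
  [12] x  {0,2}  => 2  0->2 ok
  [13] y  {1}  => 1  2->1 ok
  [14] x  {0,2}  => 2  1->2 ok
  [15] y  {1}  => 1  2->1 ok
  [16] x  {0,2}  => 2  1->2 ok
  [17] x  {0,2}  => 0  2->0 ok
  [18] y  {1}  => 1  0->1 ok
  [19] x  {0,2}  => 2  1->2 ok
  [20] y  {1}  => 1  2->1 ok
  [21] x  {0,2}  => 0  1->0 ok
  [22] x  {0,2}  => 2  0->2 ok
  [23] x  {0,2}  => 0  2->0 ok
  [24] x  {0,2}  => 2  0->2 ok
  [25] y  {1}  => 1  2->1 ok
  [26] x  {0,2}  => 2  1->2 ok
  [27] y  {1}  => 1  2->1 ok

0,1,2,1,2,1,0,2,0,2,1,0,2,1,2,1,2,0,1,2,1,0,2,0,2,1,2,1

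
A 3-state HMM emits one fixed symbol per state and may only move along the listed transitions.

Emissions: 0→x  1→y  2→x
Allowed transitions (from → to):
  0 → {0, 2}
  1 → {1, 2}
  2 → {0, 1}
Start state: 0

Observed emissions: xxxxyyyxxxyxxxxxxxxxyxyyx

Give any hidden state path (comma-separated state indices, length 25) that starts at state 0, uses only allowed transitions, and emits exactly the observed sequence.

  0: obs=x cand={0,2} pick 0 [start]
  1: obs=x cand={0,2} pick 0 [0->0 ok]
  2: obs=x cand={0,2} pick 0 [0->0 ok]
  3: obs=x cand={0,2} pick 2 [0->2 ok]
  4: obs=y cand={1} pick 1 [2->1 ok]
  5: obs=y cand={1} pick 1 [1->1 ok]
  6: obs=y cand={1} pick 1 [1->1 ok]
  7: obs=x cand={0,2} pick 2 [1->2 ok]
  8: obs=x cand={0,2} pick 0 [2->0 ok]
  9: obs=x cand={0,2} pick 2 [0->2 ok]
  10: obs=y cand={1} pick 1 [2->1 ok]
  11: obs=x cand={0,2} pick 2 [1->2 ok]
  12: obs=x cand={0,2} pick 0 [2->0 ok]
  13: obs=x cand={0,2} pick 2 [0->2 ok]
  14: obs=x cand={0,2} pick 0 [2->0 ok]
  15: obs=x cand={0,2} pick 0 [0->0 ok]
  16: obs=x cand={0,2} pick 2 [0->2 ok]
  17: obs=x cand={0,2} pick 0 [2->0 ok]
  18: obs=x cand={0,2} pick 0 [0->0 ok]
  19: obs=x cand={0,2} pick 2 [0->2 ok]
  20: obs=y cand={1} pick 1 [2->1 ok]
  21: obs=x cand={0,2} pick 2 [1->2 ok]
  22: obs=y cand={1} pick 1 [2->1 ok]
  23: obs=y cand={1} pick 1 [1->1 ok]
  24: obs=x cand={0,2} pick 2 [1->2 ok]

0,0,0,2,1,1,1,2,0,2,1,2,0,2,0,0,2,0,0,2,1,2,1,1,2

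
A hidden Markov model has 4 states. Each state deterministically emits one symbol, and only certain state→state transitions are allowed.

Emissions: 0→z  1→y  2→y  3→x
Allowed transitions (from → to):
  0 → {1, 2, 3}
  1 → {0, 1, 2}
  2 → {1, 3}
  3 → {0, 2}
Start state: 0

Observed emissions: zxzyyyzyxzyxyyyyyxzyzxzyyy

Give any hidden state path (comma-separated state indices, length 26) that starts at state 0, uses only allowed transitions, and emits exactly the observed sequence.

  t0 'z' -> {0}, take 0 (start)
  t1 'x' -> {3}, take 3 (0->3 ok)
  t2 'z' -> {0}, take 0 (3->0 ok)
  t3 'y' -> {1,2}, take 1 (0->1 ok)
  t4 'y' -> {1,2}, take 2 (1->2 ok)
  t5 'y' -> {1,2}, take 1 (2->1 ok)
  t6 'z' -> {0}, take 0 (1->0 ok)
  t7 'y' -> {1,2}, take 2 (0->2 ok)
  t8 'x' -> {3}, take 3 (2->3 ok)
  t9 'z' -> {0}, take 0 (3->0 ok)
  t10 'y' -> {1,2}, take 2 (0->2 ok)
  t11 'x' -> {3}, take 3 (2->3 ok)
  t12 'y' -> {1,2}, take 2 (3->2 ok)
  t13 'y' -> {1,2}, take 1 (2->1 ok)
  t14 'y' -> {1,2}, take 2 (1->2 ok)
  t15 'y' -> {1,2}, take 1 (2->1 ok)
  t16 'y' -> {1,2}, take 2 (1->2 ok)
  t17 'x' -> {3}, take 3 (2->3 ok)
  t18 'z' -> {0}, take 0 (3->0 ok)
  t19 'y' -> {1,2}, take 1 (0->1 ok)
  t20 'z' -> {0}, take 0 (1->0 ok)
  t21 'x' -> {3}, take 3 (0->3 ok)
  t22 'z' -> {0}, take 0 (3->0 ok)
  t23 'y' -> {1,2}, take 2 (0->2 ok)
  t24 'y' -> {1,2}, take 1 (2->1 ok)
  t25 'y' -> {1,2}, take 2 (1->2 ok)

0,3,0,1,2,1,0,2,3,0,2,3,2,1,2,1,2,3,0,1,0,3,0,2,1,2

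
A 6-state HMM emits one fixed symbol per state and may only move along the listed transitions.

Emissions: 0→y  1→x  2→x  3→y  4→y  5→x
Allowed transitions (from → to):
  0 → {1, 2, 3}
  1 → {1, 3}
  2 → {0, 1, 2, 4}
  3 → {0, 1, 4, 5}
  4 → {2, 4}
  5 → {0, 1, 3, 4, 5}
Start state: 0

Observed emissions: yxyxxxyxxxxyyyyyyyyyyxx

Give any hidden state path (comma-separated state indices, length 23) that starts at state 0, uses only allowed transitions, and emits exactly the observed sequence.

0,1,3,1,1,1,3,5,5,5,5,4,4,4,4,4,4,4,4,4,4,2,2

  [0] y  {0,3,4}  => 0  start
  [1] x  {1,2,5}  => 1  0->1 ok
  [2] y  {0,3,4}  => 3  1->3 ok
  [3] x  {1,2,5}  => 1  3->1 ok
  [4] x  {1,2,5}  => 1  1->1 ok
  [5] x  {1,2,5}  => 1  1->1 ok
  [6] y  {0,3,4}  => 3  1->3 ok
  [7] x  {1,2,5}  => 5  3->5 ok
  [8] x  {1,2,5}  => 5  5->5 ok
  [9] x  {1,2,5}  => 5  5->5 ok
  [10] x  {1,2,5}  => 5  5->5 ok
  [11] y  {0,3,4}  => 4  5->4 ok
  [12] y  {0,3,4}  => 4  4->4 ok
  [13] y  {0,3,4}  => 4  4->4 ok
  [14] y  {0,3,4}  => 4  4->4 ok
  [15] y  {0,3,4}  => 4  4->4 ok
  [16] y  {0,3,4}  => 4  4->4 ok
  [17] y  {0,3,4}  => 4  4->4 ok
  [18] y  {0,3,4}  => 4  4->4 ok
  [19] y  {0,3,4}  => 4  4->4 ok
  [20] y  {0,3,4}  => 4  4->4 ok
  [21] x  {1,2,5}  => 2  4->2 ok
  [22] x  {1,2,5}  => 2  2->2 ok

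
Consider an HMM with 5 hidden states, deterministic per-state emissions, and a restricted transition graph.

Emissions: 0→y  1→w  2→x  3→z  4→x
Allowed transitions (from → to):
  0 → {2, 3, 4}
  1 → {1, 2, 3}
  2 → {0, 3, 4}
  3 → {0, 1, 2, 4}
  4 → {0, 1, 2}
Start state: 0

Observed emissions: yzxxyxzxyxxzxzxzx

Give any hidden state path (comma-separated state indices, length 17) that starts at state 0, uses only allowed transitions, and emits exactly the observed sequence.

  pos 0: y in {0}, choose 0; start
  pos 1: z in {3}, choose 3; 0->3 ok
  pos 2: x in {2,4}, choose 2; 3->2 ok
  pos 3: x in {2,4}, choose 4; 2->4 ok
  pos 4: y in {0}, choose 0; 4->0 ok
  pos 5: x in {2,4}, choose 2; 0->2 ok
  pos 6: z in {3}, choose 3; 2->3 ok
  pos 7: x in {2,4}, choose 4; 3->4 ok
  pos 8: y in {0}, choose 0; 4->0 ok
  pos 9: x in {2,4}, choose 4; 0->4 ok
  pos 10: x in {2,4}, choose 2; 4->2 ok
  pos 11: z in {3}, choose 3; 2->3 ok
  pos 12: x in {2,4}, choose 2; 3->2 ok
  pos 13: z in {3}, choose 3; 2->3 ok
  pos 14: x in {2,4}, choose 2; 3->2 ok
  pos 15: z in {3}, choose 3; 2->3 ok
  pos 16: x in {2,4}, choose 4; 3->4 ok

0,3,2,4,0,2,3,4,0,4,2,3,2,3,2,3,4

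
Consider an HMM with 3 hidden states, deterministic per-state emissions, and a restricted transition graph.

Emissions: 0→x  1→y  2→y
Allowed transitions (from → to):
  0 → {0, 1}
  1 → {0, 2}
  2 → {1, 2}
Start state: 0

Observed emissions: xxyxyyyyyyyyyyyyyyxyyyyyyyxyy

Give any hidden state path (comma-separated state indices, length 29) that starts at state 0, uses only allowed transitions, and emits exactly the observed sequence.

0,0,1,0,1,2,2,2,2,1,2,2,1,2,1,2,2,1,0,1,2,2,2,1,2,1,0,1,2

  [0] x  {0}  => 0  start
  [1] x  {0}  => 0  0->0 ok
  [2] y  {1,2}  => 1  0->1 ok
  [3] x  {0}  => 0  1->0 ok
  [4] y  {1,2}  => 1  0->1 ok
  [5] y  {1,2}  => 2  1->2 ok
  [6] y  {1,2}  => 2  2->2 ok
  [7] y  {1,2}  => 2  2->2 ok
  [8] y  {1,2}  => 2  2->2 ok
  [9] y  {1,2}  => 1  2->1 ok
  [10] y  {1,2}  => 2  1->2 ok
  [11] y  {1,2}  => 2  2->2 ok
  [12] y  {1,2}  => 1  2->1 ok
  [13] y  {1,2}  => 2  1->2 ok
  [14] y  {1,2}  => 1  2->1 ok
  [15] y  {1,2}  => 2  1->2 ok
  [16] y  {1,2}  => 2  2->2 ok
  [17] y  {1,2}  => 1  2->1 ok
  [18] x  {0}  => 0  1->0 ok
  [19] y  {1,2}  => 1  0->1 ok
  [20] y  {1,2}  => 2  1->2 ok
  [21] y  {1,2}  => 2  2->2 ok
  [22] y  {1,2}  => 2  2->2 ok
  [23] y  {1,2}  => 1  2->1 ok
  [24] y  {1,2}  => 2  1->2 ok
  [25] y  {1,2}  => 1  2->1 ok
  [26] x  {0}  => 0  1->0 ok
  [27] y  {1,2}  => 1  0->1 ok
  [28] y  {1,2}  => 2  1->2 ok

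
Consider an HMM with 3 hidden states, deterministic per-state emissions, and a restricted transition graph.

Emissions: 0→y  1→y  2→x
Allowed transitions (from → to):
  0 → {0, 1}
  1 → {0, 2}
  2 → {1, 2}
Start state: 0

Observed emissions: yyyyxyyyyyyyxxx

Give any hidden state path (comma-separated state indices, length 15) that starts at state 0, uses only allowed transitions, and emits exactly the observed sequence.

0,0,0,1,2,1,0,1,0,0,0,1,2,2,2

  0: obs=y cand={0,1} pick 0 [start]
  1: obs=y cand={0,1} pick 0 [0->0 ok]
  2: obs=y cand={0,1} pick 0 [0->0 ok]
  3: obs=y cand={0,1} pick 1 [0->1 ok]
  4: obs=x cand={2} pick 2 [1->2 ok]
  5: obs=y cand={0,1} pick 1 [2->1 ok]
  6: obs=y cand={0,1} pick 0 [1->0 ok]
  7: obs=y cand={0,1} pick 1 [0->1 ok]
  8: obs=y cand={0,1} pick 0 [1->0 ok]
  9: obs=y cand={0,1} pick 0 [0->0 ok]
  10: obs=y cand={0,1} pick 0 [0->0 ok]
  11: obs=y cand={0,1} pick 1 [0->1 ok]
  12: obs=x cand={2} pick 2 [1->2 ok]
  13: obs=x cand={2} pick 2 [2->2 ok]
  14: obs=x cand={2} pick 2 [2->2 ok]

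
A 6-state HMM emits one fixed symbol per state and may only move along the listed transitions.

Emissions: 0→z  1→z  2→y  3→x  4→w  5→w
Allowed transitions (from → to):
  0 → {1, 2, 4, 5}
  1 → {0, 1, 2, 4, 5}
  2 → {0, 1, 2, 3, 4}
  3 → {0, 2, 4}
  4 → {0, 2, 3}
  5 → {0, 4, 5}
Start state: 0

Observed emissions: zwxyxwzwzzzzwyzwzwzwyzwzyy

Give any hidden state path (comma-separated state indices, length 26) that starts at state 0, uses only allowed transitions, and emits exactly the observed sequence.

  0: obs=z cand={0,1} pick 0 [start]
  1: obs=w cand={4,5} pick 4 [0->4 ok]
  2: obs=x cand={3} pick 3 [4->3 ok]
  3: obs=y cand={2} pick 2 [3->2 ok]
  4: obs=x cand={3} pick 3 [2->3 ok]
  5: obs=w cand={4,5} pick 4 [3->4 ok]
  6: obs=z cand={0,1} pick 0 [4->0 ok]
  7: obs=w cand={4,5} pick 5 [0->5 ok]
  8: obs=z cand={0,1} pick 0 [5->0 ok]
  9: obs=z cand={0,1} pick 1 [0->1 ok]
  10: obs=z cand={0,1} pick 1 [1->1 ok]
  11: obs=z cand={0,1} pick 0 [1->0 ok]
  12: obs=w cand={4,5} pick 4 [0->4 ok]
  13: obs=y cand={2} pick 2 [4->2 ok]
  14: obs=z cand={0,1} pick 1 [2->1 ok]
  15: obs=w cand={4,5} pick 5 [1->5 ok]
  16: obs=z cand={0,1} pick 0 [5->0 ok]
  17: obs=w cand={4,5} pick 5 [0->5 ok]
  18: obs=z cand={0,1} pick 0 [5->0 ok]
  19: obs=w cand={4,5} pick 4 [0->4 ok]
  20: obs=y cand={2} pick 2 [4->2 ok]
  21: obs=z cand={0,1} pick 1 [2->1 ok]
  22: obs=w cand={4,5} pick 4 [1->4 ok]
  23: obs=z cand={0,1} pick 0 [4->0 ok]
  24: obs=y cand={2} pick 2 [0->2 ok]
  25: obs=y cand={2} pick 2 [2->2 ok]

0,4,3,2,3,4,0,5,0,1,1,0,4,2,1,5,0,5,0,4,2,1,4,0,2,2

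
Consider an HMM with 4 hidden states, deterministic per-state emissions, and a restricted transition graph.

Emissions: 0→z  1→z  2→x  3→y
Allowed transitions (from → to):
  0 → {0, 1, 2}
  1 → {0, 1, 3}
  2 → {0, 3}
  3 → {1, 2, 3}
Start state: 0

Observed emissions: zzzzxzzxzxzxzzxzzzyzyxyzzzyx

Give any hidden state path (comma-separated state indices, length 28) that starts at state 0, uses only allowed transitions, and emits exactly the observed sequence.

0,0,0,0,2,0,0,2,0,2,0,2,0,0,2,0,0,1,3,1,3,2,3,1,1,1,3,2

  t0 'z' -> {0,1}, take 0 (start)
  t1 'z' -> {0,1}, take 0 (0->0 ok)
  t2 'z' -> {0,1}, take 0 (0->0 ok)
  t3 'z' -> {0,1}, take 0 (0->0 ok)
  t4 'x' -> {2}, take 2 (0->2 ok)
  t5 'z' -> {0,1}, take 0 (2->0 ok)
  t6 'z' -> {0,1}, take 0 (0->0 ok)
  t7 'x' -> {2}, take 2 (0->2 ok)
  t8 'z' -> {0,1}, take 0 (2->0 ok)
  t9 'x' -> {2}, take 2 (0->2 ok)
  t10 'z' -> {0,1}, take 0 (2->0 ok)
  t11 'x' -> {2}, take 2 (0->2 ok)
  t12 'z' -> {0,1}, take 0 (2->0 ok)
  t13 'z' -> {0,1}, take 0 (0->0 ok)
  t14 'x' -> {2}, take 2 (0->2 ok)
  t15 'z' -> {0,1}, take 0 (2->0 ok)
  t16 'z' -> {0,1}, take 0 (0->0 ok)
  t17 'z' -> {0,1}, take 1 (0->1 ok)
  t18 'y' -> {3}, take 3 (1->3 ok)
  t19 'z' -> {0,1}, take 1 (3->1 ok)
  t20 'y' -> {3}, take 3 (1->3 ok)
  t21 'x' -> {2}, take 2 (3->2 ok)
  t22 'y' -> {3}, take 3 (2->3 ok)
  t23 'z' -> {0,1}, take 1 (3->1 ok)
  t24 'z' -> {0,1}, take 1 (1->1 ok)
  t25 'z' -> {0,1}, take 1 (1->1 ok)
  t26 'y' -> {3}, take 3 (1->3 ok)
  t27 'x' -> {2}, take 2 (3->2 ok)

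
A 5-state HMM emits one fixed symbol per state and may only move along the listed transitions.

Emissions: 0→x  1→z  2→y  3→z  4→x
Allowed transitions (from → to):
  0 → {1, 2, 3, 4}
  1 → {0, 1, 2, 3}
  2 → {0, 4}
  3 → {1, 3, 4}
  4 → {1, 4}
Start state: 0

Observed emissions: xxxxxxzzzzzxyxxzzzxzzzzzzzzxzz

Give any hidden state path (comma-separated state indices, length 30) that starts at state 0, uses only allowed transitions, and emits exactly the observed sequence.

  t0 'x' -> {0,4}, take 0 (start)
  t1 'x' -> {0,4}, take 4 (0->4 ok)
  t2 'x' -> {0,4}, take 4 (4->4 ok)
  t3 'x' -> {0,4}, take 4 (4->4 ok)
  t4 'x' -> {0,4}, take 4 (4->4 ok)
  t5 'x' -> {0,4}, take 4 (4->4 ok)
  t6 'z' -> {1,3}, take 1 (4->1 ok)
  t7 'z' -> {1,3}, take 1 (1->1 ok)
  t8 'z' -> {1,3}, take 3 (1->3 ok)
  t9 'z' -> {1,3}, take 3 (3->3 ok)
  t10 'z' -> {1,3}, take 1 (3->1 ok)
  t11 'x' -> {0,4}, take 0 (1->0 ok)
  t12 'y' -> {2}, take 2 (0->2 ok)
  t13 'x' -> {0,4}, take 4 (2->4 ok)
  t14 'x' -> {0,4}, take 4 (4->4 ok)
  t15 'z' -> {1,3}, take 1 (4->1 ok)
  t16 'z' -> {1,3}, take 1 (1->1 ok)
  t17 'z' -> {1,3}, take 3 (1->3 ok)
  t18 'x' -> {0,4}, take 4 (3->4 ok)
  t19 'z' -> {1,3}, take 1 (4->1 ok)
  t20 'z' -> {1,3}, take 1 (1->1 ok)
  t21 'z' -> {1,3}, take 3 (1->3 ok)
  t22 'z' -> {1,3}, take 3 (3->3 ok)
  t23 'z' -> {1,3}, take 3 (3->3 ok)
  t24 'z' -> {1,3}, take 3 (3->3 ok)
  t25 'z' -> {1,3}, take 3 (3->3 ok)
  t26 'z' -> {1,3}, take 1 (3->1 ok)
  t27 'x' -> {0,4}, take 0 (1->0 ok)
  t28 'z' -> {1,3}, take 1 (0->1 ok)
  t29 'z' -> {1,3}, take 1 (1->1 ok)

0,4,4,4,4,4,1,1,3,3,1,0,2,4,4,1,1,3,4,1,1,3,3,3,3,3,1,0,1,1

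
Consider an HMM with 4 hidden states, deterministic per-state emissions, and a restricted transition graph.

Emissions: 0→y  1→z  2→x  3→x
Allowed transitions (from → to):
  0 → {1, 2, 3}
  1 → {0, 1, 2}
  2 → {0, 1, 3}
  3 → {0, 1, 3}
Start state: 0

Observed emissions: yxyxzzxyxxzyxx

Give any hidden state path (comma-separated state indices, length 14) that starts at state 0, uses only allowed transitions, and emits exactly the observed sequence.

  [0] y  {0}  => 0  start
  [1] x  {2,3}  => 2  0->2 ok
  [2] y  {0}  => 0  2->0 ok
  [3] x  {2,3}  => 3  0->3 ok
  [4] z  {1}  => 1  3->1 ok
  [5] z  {1}  => 1  1->1 ok
  [6] x  {2,3}  => 2  1->2 ok
  [7] y  {0}  => 0  2->0 ok
  [8] x  {2,3}  => 2  0->2 ok
  [9] x  {2,3}  => 3  2->3 ok
  [10] z  {1}  => 1  3->1 ok
  [11] y  {0}  => 0  1->0 ok
  [12] x  {2,3}  => 2  0->2 ok
  [13] x  {2,3}  => 3  2->3 ok

0,2,0,3,1,1,2,0,2,3,1,0,2,3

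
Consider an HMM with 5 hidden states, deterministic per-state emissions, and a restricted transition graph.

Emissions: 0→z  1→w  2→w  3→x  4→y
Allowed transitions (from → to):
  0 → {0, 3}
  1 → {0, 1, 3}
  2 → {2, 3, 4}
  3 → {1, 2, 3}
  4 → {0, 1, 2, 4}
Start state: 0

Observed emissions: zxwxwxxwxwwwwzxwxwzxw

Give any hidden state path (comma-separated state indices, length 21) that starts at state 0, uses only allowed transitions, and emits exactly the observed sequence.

0,3,2,3,1,3,3,2,3,1,1,1,1,0,3,2,3,1,0,3,2

  0: obs=z cand={0} pick 0 [start]
  1: obs=x cand={3} pick 3 [0->3 ok]
  2: obs=w cand={1,2} pick 2 [3->2 ok]
  3: obs=x cand={3} pick 3 [2->3 ok]
  4: obs=w cand={1,2} pick 1 [3->1 ok]
  5: obs=x cand={3} pick 3 [1->3 ok]
  6: obs=x cand={3} pick 3 [3->3 ok]
  7: obs=w cand={1,2} pick 2 [3->2 ok]
  8: obs=x cand={3} pick 3 [2->3 ok]
  9: obs=w cand={1,2} pick 1 [3->1 ok]
  10: obs=w cand={1,2} pick 1 [1->1 ok]
  11: obs=w cand={1,2} pick 1 [1->1 ok]
  12: obs=w cand={1,2} pick 1 [1->1 ok]
  13: obs=z cand={0} pick 0 [1->0 ok]
  14: obs=x cand={3} pick 3 [0->3 ok]
  15: obs=w cand={1,2} pick 2 [3->2 ok]
  16: obs=x cand={3} pick 3 [2->3 ok]
  17: obs=w cand={1,2} pick 1 [3->1 ok]
  18: obs=z cand={0} pick 0 [1->0 ok]
  19: obs=x cand={3} pick 3 [0->3 ok]
  20: obs=w cand={1,2} pick 2 [3->2 ok]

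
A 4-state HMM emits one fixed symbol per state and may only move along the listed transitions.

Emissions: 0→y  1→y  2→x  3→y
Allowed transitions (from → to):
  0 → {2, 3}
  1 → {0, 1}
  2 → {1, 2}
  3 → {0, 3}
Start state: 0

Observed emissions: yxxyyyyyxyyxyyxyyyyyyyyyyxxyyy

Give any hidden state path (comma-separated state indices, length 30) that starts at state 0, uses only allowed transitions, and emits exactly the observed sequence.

0,2,2,1,0,3,3,0,2,1,0,2,1,0,2,1,1,1,1,1,0,3,0,3,0,2,2,1,1,0

  [0] y  {0,1,3}  => 0  start
  [1] x  {2}  => 2  0->2 ok
  [2] x  {2}  => 2  2->2 ok
  [3] y  {0,1,3}  => 1  2->1 ok
  [4] y  {0,1,3}  => 0  1->0 ok
  [5] y  {0,1,3}  => 3  0->3 ok
  [6] y  {0,1,3}  => 3  3->3 ok
  [7] y  {0,1,3}  => 0  3->0 ok
  [8] x  {2}  => 2  0->2 ok
  [9] y  {0,1,3}  => 1  2->1 ok
  [10] y  {0,1,3}  => 0  1->0 ok
  [11] x  {2}  => 2  0->2 ok
  [12] y  {0,1,3}  => 1  2->1 ok
  [13] y  {0,1,3}  => 0  1->0 ok
  [14] x  {2}  => 2  0->2 ok
  [15] y  {0,1,3}  => 1  2->1 ok
  [16] y  {0,1,3}  => 1  1->1 ok
  [17] y  {0,1,3}  => 1  1->1 ok
  [18] y  {0,1,3}  => 1  1->1 ok
  [19] y  {0,1,3}  => 1  1->1 ok
  [20] y  {0,1,3}  => 0  1->0 ok
  [21] y  {0,1,3}  => 3  0->3 ok
  [22] y  {0,1,3}  => 0  3->0 ok
  [23] y  {0,1,3}  => 3  0->3 ok
  [24] y  {0,1,3}  => 0  3->0 ok
  [25] x  {2}  => 2  0->2 ok
  [26] x  {2}  => 2  2->2 ok
  [27] y  {0,1,3}  => 1  2->1 ok
  [28] y  {0,1,3}  => 1  1->1 ok
  [29] y  {0,1,3}  => 0  1->0 ok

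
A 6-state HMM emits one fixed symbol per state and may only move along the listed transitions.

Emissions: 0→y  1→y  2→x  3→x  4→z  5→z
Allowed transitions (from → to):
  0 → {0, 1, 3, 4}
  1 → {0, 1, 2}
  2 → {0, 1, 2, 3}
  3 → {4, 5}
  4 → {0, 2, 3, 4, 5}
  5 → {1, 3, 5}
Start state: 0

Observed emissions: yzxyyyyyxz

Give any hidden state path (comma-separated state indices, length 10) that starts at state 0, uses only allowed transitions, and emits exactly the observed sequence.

0,4,2,1,1,0,1,0,3,4

  [0] y  {0,1}  => 0  start
  [1] z  {4,5}  => 4  0->4 ok
  [2] x  {2,3}  => 2  4->2 ok
  [3] y  {0,1}  => 1  2->1 ok
  [4] y  {0,1}  => 1  1->1 ok
  [5] y  {0,1}  => 0  1->0 ok
  [6] y  {0,1}  => 1  0->1 ok
  [7] y  {0,1}  => 0  1->0 ok
  [8] x  {2,3}  => 3  0->3 ok
  [9] z  {4,5}  => 4  3->4 ok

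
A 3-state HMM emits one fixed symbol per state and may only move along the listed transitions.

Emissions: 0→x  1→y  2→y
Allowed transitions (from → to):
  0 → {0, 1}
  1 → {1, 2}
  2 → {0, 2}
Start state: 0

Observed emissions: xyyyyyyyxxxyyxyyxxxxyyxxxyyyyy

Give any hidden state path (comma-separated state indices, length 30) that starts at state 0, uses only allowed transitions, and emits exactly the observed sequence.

0,1,1,1,1,2,2,2,0,0,0,1,2,0,1,2,0,0,0,0,1,2,0,0,0,1,1,1,1,1

  0: obs=x cand={0} pick 0 [start]
  1: obs=y cand={1,2} pick 1 [0->1 ok]
  2: obs=y cand={1,2} pick 1 [1->1 ok]
  3: obs=y cand={1,2} pick 1 [1->1 ok]
  4: obs=y cand={1,2} pick 1 [1->1 ok]
  5: obs=y cand={1,2} pick 2 [1->2 ok]
  6: obs=y cand={1,2} pick 2 [2->2 ok]
  7: obs=y cand={1,2} pick 2 [2->2 ok]
  8: obs=x cand={0} pick 0 [2->0 ok]
  9: obs=x cand={0} pick 0 [0->0 ok]
  10: obs=x cand={0} pick 0 [0->0 ok]
  11: obs=y cand={1,2} pick 1 [0->1 ok]
  12: obs=y cand={1,2} pick 2 [1->2 ok]
  13: obs=x cand={0} pick 0 [2->0 ok]
  14: obs=y cand={1,2} pick 1 [0->1 ok]
  15: obs=y cand={1,2} pick 2 [1->2 ok]
  16: obs=x cand={0} pick 0 [2->0 ok]
  17: obs=x cand={0} pick 0 [0->0 ok]
  18: obs=x cand={0} pick 0 [0->0 ok]
  19: obs=x cand={0} pick 0 [0->0 ok]
  20: obs=y cand={1,2} pick 1 [0->1 ok]
  21: obs=y cand={1,2} pick 2 [1->2 ok]
  22: obs=x cand={0} pick 0 [2->0 ok]
  23: obs=x cand={0} pick 0 [0->0 ok]
  24: obs=x cand={0} pick 0 [0->0 ok]
  25: obs=y cand={1,2} pick 1 [0->1 ok]
  26: obs=y cand={1,2} pick 1 [1->1 ok]
  27: obs=y cand={1,2} pick 1 [1->1 ok]
  28: obs=y cand={1,2} pick 1 [1->1 ok]
  29: obs=y cand={1,2} pick 1 [1->1 ok]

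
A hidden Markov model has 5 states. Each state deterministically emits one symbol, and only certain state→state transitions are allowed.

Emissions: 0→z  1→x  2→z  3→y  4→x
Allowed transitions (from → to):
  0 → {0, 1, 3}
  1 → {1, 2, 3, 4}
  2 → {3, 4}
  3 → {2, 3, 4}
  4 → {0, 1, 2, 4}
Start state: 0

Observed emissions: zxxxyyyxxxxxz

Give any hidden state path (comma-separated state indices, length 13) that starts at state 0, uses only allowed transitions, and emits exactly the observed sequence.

0,1,1,1,3,3,3,4,1,4,1,1,2

  [0] z  {0,2}  => 0  start
  [1] x  {1,4}  => 1  0->1 ok
  [2] x  {1,4}  => 1  1->1 ok
  [3] x  {1,4}  => 1  1->1 ok
  [4] y  {3}  => 3  1->3 ok
  [5] y  {3}  => 3  3->3 ok
  [6] y  {3}  => 3  3->3 ok
  [7] x  {1,4}  => 4  3->4 ok
  [8] x  {1,4}  => 1  4->1 ok
  [9] x  {1,4}  => 4  1->4 ok
  [10] x  {1,4}  => 1  4->1 ok
  [11] x  {1,4}  => 1  1->1 ok
  [12] z  {0,2}  => 2  1->2 ok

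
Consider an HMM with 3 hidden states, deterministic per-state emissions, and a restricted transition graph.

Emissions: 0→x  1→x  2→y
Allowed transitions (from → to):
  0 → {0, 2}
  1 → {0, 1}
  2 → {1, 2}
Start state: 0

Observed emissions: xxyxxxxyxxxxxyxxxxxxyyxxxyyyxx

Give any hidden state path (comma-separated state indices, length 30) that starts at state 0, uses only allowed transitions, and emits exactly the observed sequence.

  t0 'x' -> {0,1}, take 0 (start)
  t1 'x' -> {0,1}, take 0 (0->0 ok)
  t2 'y' -> {2}, take 2 (0->2 ok)
  t3 'x' -> {0,1}, take 1 (2->1 ok)
  t4 'x' -> {0,1}, take 1 (1->1 ok)
  t5 'x' -> {0,1}, take 1 (1->1 ok)
  t6 'x' -> {0,1}, take 0 (1->0 ok)
  t7 'y' -> {2}, take 2 (0->2 ok)
  t8 'x' -> {0,1}, take 1 (2->1 ok)
  t9 'x' -> {0,1}, take 1 (1->1 ok)
  t10 'x' -> {0,1}, take 1 (1->1 ok)
  t11 'x' -> {0,1}, take 1 (1->1 ok)
  t12 'x' -> {0,1}, take 0 (1->0 ok)
  t13 'y' -> {2}, take 2 (0->2 ok)
  t14 'x' -> {0,1}, take 1 (2->1 ok)
  t15 'x' -> {0,1}, take 1 (1->1 ok)
  t16 'x' -> {0,1}, take 1 (1->1 ok)
  t17 'x' -> {0,1}, take 1 (1->1 ok)
  t18 'x' -> {0,1}, take 0 (1->0 ok)
  t19 'x' -> {0,1}, take 0 (0->0 ok)
  t20 'y' -> {2}, take 2 (0->2 ok)
  t21 'y' -> {2}, take 2 (2->2 ok)
  t22 'x' -> {0,1}, take 1 (2->1 ok)
  t23 'x' -> {0,1}, take 0 (1->0 ok)
  t24 'x' -> {0,1}, take 0 (0->0 ok)
  t25 'y' -> {2}, take 2 (0->2 ok)
  t26 'y' -> {2}, take 2 (2->2 ok)
  t27 'y' -> {2}, take 2 (2->2 ok)
  t28 'x' -> {0,1}, take 1 (2->1 ok)
  t29 'x' -> {0,1}, take 1 (1->1 ok)

0,0,2,1,1,1,0,2,1,1,1,1,0,2,1,1,1,1,0,0,2,2,1,0,0,2,2,2,1,1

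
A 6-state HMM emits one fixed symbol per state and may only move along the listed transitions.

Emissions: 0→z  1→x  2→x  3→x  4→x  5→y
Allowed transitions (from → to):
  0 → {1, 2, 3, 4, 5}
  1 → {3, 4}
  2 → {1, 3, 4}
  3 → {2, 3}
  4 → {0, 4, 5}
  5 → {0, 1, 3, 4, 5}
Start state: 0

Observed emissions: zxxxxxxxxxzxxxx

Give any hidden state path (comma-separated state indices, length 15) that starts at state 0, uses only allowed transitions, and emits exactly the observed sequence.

  pos 0: z in {0}, choose 0; start
  pos 1: x in {1,2,3,4}, choose 3; 0->3 ok
  pos 2: x in {1,2,3,4}, choose 2; 3->2 ok
  pos 3: x in {1,2,3,4}, choose 1; 2->1 ok
  pos 4: x in {1,2,3,4}, choose 3; 1->3 ok
  pos 5: x in {1,2,3,4}, choose 3; 3->3 ok
  pos 6: x in {1,2,3,4}, choose 3; 3->3 ok
  pos 7: x in {1,2,3,4}, choose 2; 3->2 ok
  pos 8: x in {1,2,3,4}, choose 4; 2->4 ok
  pos 9: x in {1,2,3,4}, choose 4; 4->4 ok
  pos 10: z in {0}, choose 0; 4->0 ok
  pos 11: x in {1,2,3,4}, choose 3; 0->3 ok
  pos 12: x in {1,2,3,4}, choose 3; 3->3 ok
  pos 13: x in {1,2,3,4}, choose 2; 3->2 ok
  pos 14: x in {1,2,3,4}, choose 3; 2->3 ok

0,3,2,1,3,3,3,2,4,4,0,3,3,2,3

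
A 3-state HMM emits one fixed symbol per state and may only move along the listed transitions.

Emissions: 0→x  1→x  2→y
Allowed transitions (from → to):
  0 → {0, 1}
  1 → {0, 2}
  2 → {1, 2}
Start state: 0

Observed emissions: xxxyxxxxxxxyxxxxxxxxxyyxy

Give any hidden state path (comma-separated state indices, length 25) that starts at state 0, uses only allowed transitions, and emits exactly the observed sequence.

  0: obs=x cand={0,1} pick 0 [start]
  1: obs=x cand={0,1} pick 0 [0->0 ok]
  2: obs=x cand={0,1} pick 1 [0->1 ok]
  3: obs=y cand={2} pick 2 [1->2 ok]
  4: obs=x cand={0,1} pick 1 [2->1 ok]
  5: obs=x cand={0,1} pick 0 [1->0 ok]
  6: obs=x cand={0,1} pick 0 [0->0 ok]
  7: obs=x cand={0,1} pick 0 [0->0 ok]
  8: obs=x cand={0,1} pick 1 [0->1 ok]
  9: obs=x cand={0,1} pick 0 [1->0 ok]
  10: obs=x cand={0,1} pick 1 [0->1 ok]
  11: obs=y cand={2} pick 2 [1->2 ok]
  12: obs=x cand={0,1} pick 1 [2->1 ok]
  13: obs=x cand={0,1} pick 0 [1->0 ok]
  14: obs=x cand={0,1} pick 0 [0->0 ok]
  15: obs=x cand={0,1} pick 1 [0->1 ok]
  16: obs=x cand={0,1} pick 0 [1->0 ok]
  17: obs=x cand={0,1} pick 1 [0->1 ok]
  18: obs=x cand={0,1} pick 0 [1->0 ok]
  19: obs=x cand={0,1} pick 0 [0->0 ok]
  20: obs=x cand={0,1} pick 1 [0->1 ok]
  21: obs=y cand={2} pick 2 [1->2 ok]
  22: obs=y cand={2} pick 2 [2->2 ok]
  23: obs=x cand={0,1} pick 1 [2->1 ok]
  24: obs=y cand={2} pick 2 [1->2 ok]

0,0,1,2,1,0,0,0,1,0,1,2,1,0,0,1,0,1,0,0,1,2,2,1,2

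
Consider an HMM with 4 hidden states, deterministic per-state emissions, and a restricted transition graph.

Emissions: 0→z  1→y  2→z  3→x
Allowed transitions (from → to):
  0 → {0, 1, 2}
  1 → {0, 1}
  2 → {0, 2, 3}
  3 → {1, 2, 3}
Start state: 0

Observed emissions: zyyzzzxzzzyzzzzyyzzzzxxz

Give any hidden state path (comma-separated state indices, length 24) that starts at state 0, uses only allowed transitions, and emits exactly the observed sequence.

  0: obs=z cand={0,2} pick 0 [start]
  1: obs=y cand={1} pick 1 [0->1 ok]
  2: obs=y cand={1} pick 1 [1->1 ok]
  3: obs=z cand={0,2} pick 0 [1->0 ok]
  4: obs=z cand={0,2} pick 2 [0->2 ok]
  5: obs=z cand={0,2} pick 2 [2->2 ok]
  6: obs=x cand={3} pick 3 [2->3 ok]
  7: obs=z cand={0,2} pick 2 [3->2 ok]
  8: obs=z cand={0,2} pick 2 [2->2 ok]
  9: obs=z cand={0,2} pick 0 [2->0 ok]
  10: obs=y cand={1} pick 1 [0->1 ok]
  11: obs=z cand={0,2} pick 0 [1->0 ok]
  12: obs=z cand={0,2} pick 0 [0->0 ok]
  13: obs=z cand={0,2} pick 2 [0->2 ok]
  14: obs=z cand={0,2} pick 0 [2->0 ok]
  15: obs=y cand={1} pick 1 [0->1 ok]
  16: obs=y cand={1} pick 1 [1->1 ok]
  17: obs=z cand={0,2} pick 0 [1->0 ok]
  18: obs=z cand={0,2} pick 2 [0->2 ok]
  19: obs=z cand={0,2} pick 2 [2->2 ok]
  20: obs=z cand={0,2} pick 2 [2->2 ok]
  21: obs=x cand={3} pick 3 [2->3 ok]
  22: obs=x cand={3} pick 3 [3->3 ok]
  23: obs=z cand={0,2} pick 2 [3->2 ok]

0,1,1,0,2,2,3,2,2,0,1,0,0,2,0,1,1,0,2,2,2,3,3,2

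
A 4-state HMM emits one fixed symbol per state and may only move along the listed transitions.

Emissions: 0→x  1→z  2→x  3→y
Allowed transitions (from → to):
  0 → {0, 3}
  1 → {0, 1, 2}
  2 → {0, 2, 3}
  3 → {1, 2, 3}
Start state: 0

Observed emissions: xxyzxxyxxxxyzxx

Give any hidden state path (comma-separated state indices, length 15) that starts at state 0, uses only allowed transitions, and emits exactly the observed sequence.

0,0,3,1,0,0,3,2,2,2,0,3,1,2,2

  0: obs=x cand={0,2} pick 0 [start]
  1: obs=x cand={0,2} pick 0 [0->0 ok]
  2: obs=y cand={3} pick 3 [0->3 ok]
  3: obs=z cand={1} pick 1 [3->1 ok]
  4: obs=x cand={0,2} pick 0 [1->0 ok]
  5: obs=x cand={0,2} pick 0 [0->0 ok]
  6: obs=y cand={3} pick 3 [0->3 ok]
  7: obs=x cand={0,2} pick 2 [3->2 ok]
  8: obs=x cand={0,2} pick 2 [2->2 ok]
  9: obs=x cand={0,2} pick 2 [2->2 ok]
  10: obs=x cand={0,2} pick 0 [2->0 ok]
  11: obs=y cand={3} pick 3 [0->3 ok]
  12: obs=z cand={1} pick 1 [3->1 ok]
  13: obs=x cand={0,2} pick 2 [1->2 ok]
  14: obs=x cand={0,2} pick 2 [2->2 ok]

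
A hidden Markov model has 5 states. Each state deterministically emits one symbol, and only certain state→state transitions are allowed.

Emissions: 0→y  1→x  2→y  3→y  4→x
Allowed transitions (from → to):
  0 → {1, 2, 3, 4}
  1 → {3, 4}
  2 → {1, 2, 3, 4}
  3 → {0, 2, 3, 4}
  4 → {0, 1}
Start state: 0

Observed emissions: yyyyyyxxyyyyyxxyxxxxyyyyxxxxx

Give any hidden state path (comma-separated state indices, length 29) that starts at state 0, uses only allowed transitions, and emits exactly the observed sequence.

0,2,3,2,3,3,4,1,3,2,2,2,3,4,1,3,4,1,4,1,3,0,2,2,4,1,4,1,4

  t0 'y' -> {0,2,3}, take 0 (start)
  t1 'y' -> {0,2,3}, take 2 (0->2 ok)
  t2 'y' -> {0,2,3}, take 3 (2->3 ok)
  t3 'y' -> {0,2,3}, take 2 (3->2 ok)
  t4 'y' -> {0,2,3}, take 3 (2->3 ok)
  t5 'y' -> {0,2,3}, take 3 (3->3 ok)
  t6 'x' -> {1,4}, take 4 (3->4 ok)
  t7 'x' -> {1,4}, take 1 (4->1 ok)
  t8 'y' -> {0,2,3}, take 3 (1->3 ok)
  t9 'y' -> {0,2,3}, take 2 (3->2 ok)
  t10 'y' -> {0,2,3}, take 2 (2->2 ok)
  t11 'y' -> {0,2,3}, take 2 (2->2 ok)
  t12 'y' -> {0,2,3}, take 3 (2->3 ok)
  t13 'x' -> {1,4}, take 4 (3->4 ok)
  t14 'x' -> {1,4}, take 1 (4->1 ok)
  t15 'y' -> {0,2,3}, take 3 (1->3 ok)
  t16 'x' -> {1,4}, take 4 (3->4 ok)
  t17 'x' -> {1,4}, take 1 (4->1 ok)
  t18 'x' -> {1,4}, take 4 (1->4 ok)
  t19 'x' -> {1,4}, take 1 (4->1 ok)
  t20 'y' -> {0,2,3}, take 3 (1->3 ok)
  t21 'y' -> {0,2,3}, take 0 (3->0 ok)
  t22 'y' -> {0,2,3}, take 2 (0->2 ok)
  t23 'y' -> {0,2,3}, take 2 (2->2 ok)
  t24 'x' -> {1,4}, take 4 (2->4 ok)
  t25 'x' -> {1,4}, take 1 (4->1 ok)
  t26 'x' -> {1,4}, take 4 (1->4 ok)
  t27 'x' -> {1,4}, take 1 (4->1 ok)
  t28 'x' -> {1,4}, take 4 (1->4 ok)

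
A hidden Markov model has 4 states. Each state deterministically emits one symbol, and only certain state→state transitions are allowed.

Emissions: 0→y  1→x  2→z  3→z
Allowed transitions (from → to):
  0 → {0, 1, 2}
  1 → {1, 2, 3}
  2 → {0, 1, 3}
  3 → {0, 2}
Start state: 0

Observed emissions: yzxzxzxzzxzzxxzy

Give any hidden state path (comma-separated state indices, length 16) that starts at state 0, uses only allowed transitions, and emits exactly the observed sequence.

0,2,1,2,1,2,1,3,2,1,3,2,1,1,3,0

  [0] y  {0}  => 0  start
  [1] z  {2,3}  => 2  0->2 ok
  [2] x  {1}  => 1  2->1 ok
  [3] z  {2,3}  => 2  1->2 ok
  [4] x  {1}  => 1  2->1 ok
  [5] z  {2,3}  => 2  1->2 ok
  [6] x  {1}  => 1  2->1 ok
  [7] z  {2,3}  => 3  1->3 ok
  [8] z  {2,3}  => 2  3->2 ok
  [9] x  {1}  => 1  2->1 ok
  [10] z  {2,3}  => 3  1->3 ok
  [11] z  {2,3}  => 2  3->2 ok
  [12] x  {1}  => 1  2->1 ok
  [13] x  {1}  => 1  1->1 ok
  [14] z  {2,3}  => 3  1->3 ok
  [15] y  {0}  => 0  3->0 ok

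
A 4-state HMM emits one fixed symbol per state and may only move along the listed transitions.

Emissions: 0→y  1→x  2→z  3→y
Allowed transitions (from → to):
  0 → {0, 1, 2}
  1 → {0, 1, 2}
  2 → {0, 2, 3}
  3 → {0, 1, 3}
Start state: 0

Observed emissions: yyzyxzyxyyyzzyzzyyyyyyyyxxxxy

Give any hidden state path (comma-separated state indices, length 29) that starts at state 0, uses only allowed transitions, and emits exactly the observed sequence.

0,0,2,0,1,2,3,1,0,0,0,2,2,0,2,2,3,3,3,3,3,3,0,0,1,1,1,1,0

  pos 0: y in {0,3}, choose 0; start
  pos 1: y in {0,3}, choose 0; 0->0 ok
  pos 2: z in {2}, choose 2; 0->2 ok
  pos 3: y in {0,3}, choose 0; 2->0 ok
  pos 4: x in {1}, choose 1; 0->1 ok
  pos 5: z in {2}, choose 2; 1->2 ok
  pos 6: y in {0,3}, choose 3; 2->3 ok
  pos 7: x in {1}, choose 1; 3->1 ok
  pos 8: y in {0,3}, choose 0; 1->0 ok
  pos 9: y in {0,3}, choose 0; 0->0 ok
  pos 10: y in {0,3}, choose 0; 0->0 ok
  pos 11: z in {2}, choose 2; 0->2 ok
  pos 12: z in {2}, choose 2; 2->2 ok
  pos 13: y in {0,3}, choose 0; 2->0 ok
  pos 14: z in {2}, choose 2; 0->2 ok
  pos 15: z in {2}, choose 2; 2->2 ok
  pos 16: y in {0,3}, choose 3; 2->3 ok
  pos 17: y in {0,3}, choose 3; 3->3 ok
  pos 18: y in {0,3}, choose 3; 3->3 ok
  pos 19: y in {0,3}, choose 3; 3->3 ok
  pos 20: y in {0,3}, choose 3; 3->3 ok
  pos 21: y in {0,3}, choose 3; 3->3 ok
  pos 22: y in {0,3}, choose 0; 3->0 ok
  pos 23: y in {0,3}, choose 0; 0->0 ok
  pos 24: x in {1}, choose 1; 0->1 ok
  pos 25: x in {1}, choose 1; 1->1 ok
  pos 26: x in {1}, choose 1; 1->1 ok
  pos 27: x in {1}, choose 1; 1->1 ok
  pos 28: y in {0,3}, choose 0; 1->0 ok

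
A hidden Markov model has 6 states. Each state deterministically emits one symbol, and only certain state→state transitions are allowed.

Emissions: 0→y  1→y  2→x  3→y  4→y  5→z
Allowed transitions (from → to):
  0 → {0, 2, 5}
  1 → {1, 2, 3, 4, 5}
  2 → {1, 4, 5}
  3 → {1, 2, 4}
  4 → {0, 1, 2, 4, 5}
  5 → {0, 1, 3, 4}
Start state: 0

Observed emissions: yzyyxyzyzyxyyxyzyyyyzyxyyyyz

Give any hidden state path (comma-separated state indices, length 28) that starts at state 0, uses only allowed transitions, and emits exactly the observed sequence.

0,5,4,0,2,1,5,4,5,4,2,1,4,2,1,5,1,4,1,4,5,0,2,1,3,1,1,5

  pos 0: y in {0,1,3,4}, choose 0; start
  pos 1: z in {5}, choose 5; 0->5 ok
  pos 2: y in {0,1,3,4}, choose 4; 5->4 ok
  pos 3: y in {0,1,3,4}, choose 0; 4->0 ok
  pos 4: x in {2}, choose 2; 0->2 ok
  pos 5: y in {0,1,3,4}, choose 1; 2->1 ok
  pos 6: z in {5}, choose 5; 1->5 ok
  pos 7: y in {0,1,3,4}, choose 4; 5->4 ok
  pos 8: z in {5}, choose 5; 4->5 ok
  pos 9: y in {0,1,3,4}, choose 4; 5->4 ok
  pos 10: x in {2}, choose 2; 4->2 ok
  pos 11: y in {0,1,3,4}, choose 1; 2->1 ok
  pos 12: y in {0,1,3,4}, choose 4; 1->4 ok
  pos 13: x in {2}, choose 2; 4->2 ok
  pos 14: y in {0,1,3,4}, choose 1; 2->1 ok
  pos 15: z in {5}, choose 5; 1->5 ok
  pos 16: y in {0,1,3,4}, choose 1; 5->1 ok
  pos 17: y in {0,1,3,4}, choose 4; 1->4 ok
  pos 18: y in {0,1,3,4}, choose 1; 4->1 ok
  pos 19: y in {0,1,3,4}, choose 4; 1->4 ok
  pos 20: z in {5}, choose 5; 4->5 ok
  pos 21: y in {0,1,3,4}, choose 0; 5->0 ok
  pos 22: x in {2}, choose 2; 0->2 ok
  pos 23: y in {0,1,3,4}, choose 1; 2->1 ok
  pos 24: y in {0,1,3,4}, choose 3; 1->3 ok
  pos 25: y in {0,1,3,4}, choose 1; 3->1 ok
  pos 26: y in {0,1,3,4}, choose 1; 1->1 ok
  pos 27: z in {5}, choose 5; 1->5 ok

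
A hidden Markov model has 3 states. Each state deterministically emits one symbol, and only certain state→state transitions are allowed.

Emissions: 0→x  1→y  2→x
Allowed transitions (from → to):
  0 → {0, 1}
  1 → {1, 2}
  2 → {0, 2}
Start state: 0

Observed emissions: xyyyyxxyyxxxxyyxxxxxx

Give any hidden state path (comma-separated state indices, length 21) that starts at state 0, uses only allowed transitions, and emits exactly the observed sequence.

0,1,1,1,1,2,0,1,1,2,2,2,0,1,1,2,2,2,2,2,0

  [0] x  {0,2}  => 0  start
  [1] y  {1}  => 1  0->1 ok
  [2] y  {1}  => 1  1->1 ok
  [3] y  {1}  => 1  1->1 ok
  [4] y  {1}  => 1  1->1 ok
  [5] x  {0,2}  => 2  1->2 ok
  [6] x  {0,2}  => 0  2->0 ok
  [7] y  {1}  => 1  0->1 ok
  [8] y  {1}  => 1  1->1 ok
  [9] x  {0,2}  => 2  1->2 ok
  [10] x  {0,2}  => 2  2->2 ok
  [11] x  {0,2}  => 2  2->2 ok
  [12] x  {0,2}  => 0  2->0 ok
  [13] y  {1}  => 1  0->1 ok
  [14] y  {1}  => 1  1->1 ok
  [15] x  {0,2}  => 2  1->2 ok
  [16] x  {0,2}  => 2  2->2 ok
  [17] x  {0,2}  => 2  2->2 ok
  [18] x  {0,2}  => 2  2->2 ok
  [19] x  {0,2}  => 2  2->2 ok
  [20] x  {0,2}  => 0  2->0 ok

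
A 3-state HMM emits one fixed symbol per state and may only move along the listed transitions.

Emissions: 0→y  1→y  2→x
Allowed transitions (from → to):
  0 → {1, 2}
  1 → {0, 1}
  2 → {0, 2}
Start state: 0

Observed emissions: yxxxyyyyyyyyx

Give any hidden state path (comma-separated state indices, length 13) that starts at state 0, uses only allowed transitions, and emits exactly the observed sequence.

  [0] y  {0,1}  => 0  start
  [1] x  {2}  => 2  0->2 ok
  [2] x  {2}  => 2  2->2 ok
  [3] x  {2}  => 2  2->2 ok
  [4] y  {0,1}  => 0  2->0 ok
  [5] y  {0,1}  => 1  0->1 ok
  [6] y  {0,1}  => 1  1->1 ok
  [7] y  {0,1}  => 1  1->1 ok
  [8] y  {0,1}  => 1  1->1 ok
  [9] y  {0,1}  => 1  1->1 ok
  [10] y  {0,1}  => 1  1->1 ok
  [11] y  {0,1}  => 0  1->0 ok
  [12] x  {2}  => 2  0->2 ok

0,2,2,2,0,1,1,1,1,1,1,0,2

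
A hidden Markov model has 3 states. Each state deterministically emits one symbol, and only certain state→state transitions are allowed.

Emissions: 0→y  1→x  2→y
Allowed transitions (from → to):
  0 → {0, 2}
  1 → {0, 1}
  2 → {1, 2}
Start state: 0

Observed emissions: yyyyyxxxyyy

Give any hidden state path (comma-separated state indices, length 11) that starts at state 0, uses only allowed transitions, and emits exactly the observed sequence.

  t0 'y' -> {0,2}, take 0 (start)
  t1 'y' -> {0,2}, take 0 (0->0 ok)
  t2 'y' -> {0,2}, take 0 (0->0 ok)
  t3 'y' -> {0,2}, take 2 (0->2 ok)
  t4 'y' -> {0,2}, take 2 (2->2 ok)
  t5 'x' -> {1}, take 1 (2->1 ok)
  t6 'x' -> {1}, take 1 (1->1 ok)
  t7 'x' -> {1}, take 1 (1->1 ok)
  t8 'y' -> {0,2}, take 0 (1->0 ok)
  t9 'y' -> {0,2}, take 0 (0->0 ok)
  t10 'y' -> {0,2}, take 2 (0->2 ok)

0,0,0,2,2,1,1,1,0,0,2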